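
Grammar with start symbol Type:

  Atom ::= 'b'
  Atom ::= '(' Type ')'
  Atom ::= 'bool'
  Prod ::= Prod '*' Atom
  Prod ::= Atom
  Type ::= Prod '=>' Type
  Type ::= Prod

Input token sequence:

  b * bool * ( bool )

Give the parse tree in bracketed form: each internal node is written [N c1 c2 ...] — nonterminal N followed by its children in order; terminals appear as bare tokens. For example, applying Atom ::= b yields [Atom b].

[Type [Prod [Prod [Prod [Atom b]] * [Atom bool]] * [Atom ( [Type [Prod [Atom bool]]] )]]]

Type
Prod
Prod * Atom
Prod * Atom * Atom
Atom * Atom * Atom
b * Atom * Atom
b * bool * Atom
b * bool * ( Type )
b * bool * ( Prod )
b * bool * ( Atom )
b * bool * ( bool )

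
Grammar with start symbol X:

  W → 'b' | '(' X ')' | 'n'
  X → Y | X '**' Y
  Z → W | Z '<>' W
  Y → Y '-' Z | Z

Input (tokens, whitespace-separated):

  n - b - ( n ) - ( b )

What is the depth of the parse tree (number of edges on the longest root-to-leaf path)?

[X [Y [Y [Y [Y [Z [W n]]] - [Z [W b]]] - [Z [W ( [X [Y [Z [W n]]]] )]]] - [Z [W ( [X [Y [Z [W b]]]] )]]]]

9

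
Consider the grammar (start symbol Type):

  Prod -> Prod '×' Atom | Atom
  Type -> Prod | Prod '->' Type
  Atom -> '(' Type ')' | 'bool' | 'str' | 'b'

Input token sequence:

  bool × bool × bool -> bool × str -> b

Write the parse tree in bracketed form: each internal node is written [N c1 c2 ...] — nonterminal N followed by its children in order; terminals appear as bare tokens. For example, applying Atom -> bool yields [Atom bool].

Type
Prod -> Type
Prod × Atom -> Type
Prod × Atom × Atom -> Type
Atom × Atom × Atom -> Type
bool × Atom × Atom -> Type
bool × bool × Atom -> Type
bool × bool × bool -> Type
bool × bool × bool -> Prod -> Type
bool × bool × bool -> Prod × Atom -> Type
bool × bool × bool -> Atom × Atom -> Type
bool × bool × bool -> bool × Atom -> Type
bool × bool × bool -> bool × str -> Type
bool × bool × bool -> bool × str -> Prod
bool × bool × bool -> bool × str -> Atom
bool × bool × bool -> bool × str -> b

[Type [Prod [Prod [Prod [Atom bool]] × [Atom bool]] × [Atom bool]] -> [Type [Prod [Prod [Atom bool]] × [Atom str]] -> [Type [Prod [Atom b]]]]]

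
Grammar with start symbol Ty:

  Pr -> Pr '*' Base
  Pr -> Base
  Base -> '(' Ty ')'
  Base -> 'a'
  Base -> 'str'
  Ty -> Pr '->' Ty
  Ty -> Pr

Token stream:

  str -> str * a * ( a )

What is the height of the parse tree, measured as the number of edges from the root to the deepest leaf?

7

[Ty [Pr [Base str]] -> [Ty [Pr [Pr [Pr [Base str]] * [Base a]] * [Base ( [Ty [Pr [Base a]]] )]]]]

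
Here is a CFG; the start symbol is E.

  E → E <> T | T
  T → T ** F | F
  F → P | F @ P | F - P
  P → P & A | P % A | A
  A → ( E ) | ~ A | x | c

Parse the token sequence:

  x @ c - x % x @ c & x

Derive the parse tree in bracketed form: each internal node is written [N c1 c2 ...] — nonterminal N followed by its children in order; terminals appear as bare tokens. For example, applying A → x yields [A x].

[E [T [F [F [F [F [P [A x]]] @ [P [A c]]] - [P [P [A x]] % [A x]]] @ [P [P [A c]] & [A x]]]]]

E
T
F
F @ P
F - P @ P
F @ P - P @ P
P @ P - P @ P
A @ P - P @ P
x @ P - P @ P
x @ A - P @ P
x @ c - P @ P
x @ c - P % A @ P
x @ c - A % A @ P
x @ c - x % A @ P
x @ c - x % x @ P
x @ c - x % x @ P & A
x @ c - x % x @ A & A
x @ c - x % x @ c & A
x @ c - x % x @ c & x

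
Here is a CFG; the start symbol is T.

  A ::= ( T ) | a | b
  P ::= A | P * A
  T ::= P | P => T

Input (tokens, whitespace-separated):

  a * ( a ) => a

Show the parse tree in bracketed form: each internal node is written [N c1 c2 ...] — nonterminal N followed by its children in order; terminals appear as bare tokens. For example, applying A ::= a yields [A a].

T
P => T
P * A => T
A * A => T
a * A => T
a * ( T ) => T
a * ( P ) => T
a * ( A ) => T
a * ( a ) => T
a * ( a ) => P
a * ( a ) => A
a * ( a ) => a

[T [P [P [A a]] * [A ( [T [P [A a]]] )]] => [T [P [A a]]]]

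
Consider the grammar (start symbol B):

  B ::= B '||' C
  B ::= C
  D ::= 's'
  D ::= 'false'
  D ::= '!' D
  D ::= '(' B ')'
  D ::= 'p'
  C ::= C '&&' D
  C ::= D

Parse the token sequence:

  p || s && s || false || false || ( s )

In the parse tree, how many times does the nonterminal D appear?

[B [B [B [B [B [C [D p]]] || [C [C [D s]] && [D s]]] || [C [D false]]] || [C [D false]]] || [C [D ( [B [C [D s]]] )]]]

7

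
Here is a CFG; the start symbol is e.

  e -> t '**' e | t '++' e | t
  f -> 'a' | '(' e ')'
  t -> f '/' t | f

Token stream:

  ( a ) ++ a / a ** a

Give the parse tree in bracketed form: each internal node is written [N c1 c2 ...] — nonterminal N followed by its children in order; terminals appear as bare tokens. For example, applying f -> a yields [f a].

[e [t [f ( [e [t [f a]]] )]] ++ [e [t [f a] / [t [f a]]] ** [e [t [f a]]]]]

e
t ++ e
f ++ e
( e ) ++ e
( t ) ++ e
( f ) ++ e
( a ) ++ e
( a ) ++ t ** e
( a ) ++ f / t ** e
( a ) ++ a / t ** e
( a ) ++ a / f ** e
( a ) ++ a / a ** e
( a ) ++ a / a ** t
( a ) ++ a / a ** f
( a ) ++ a / a ** a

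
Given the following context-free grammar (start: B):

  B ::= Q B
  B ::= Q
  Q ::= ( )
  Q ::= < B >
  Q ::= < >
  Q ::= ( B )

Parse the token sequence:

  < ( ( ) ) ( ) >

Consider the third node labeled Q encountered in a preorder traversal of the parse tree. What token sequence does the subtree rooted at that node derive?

[B [Q < [B [Q ( [B [Q ( )]] )] [B [Q ( )]]] >]]

( )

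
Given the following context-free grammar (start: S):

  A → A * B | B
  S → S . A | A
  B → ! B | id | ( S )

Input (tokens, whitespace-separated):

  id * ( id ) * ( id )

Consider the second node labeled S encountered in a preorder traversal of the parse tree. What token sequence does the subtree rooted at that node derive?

[S [A [A [A [B id]] * [B ( [S [A [B id]]] )]] * [B ( [S [A [B id]]] )]]]

id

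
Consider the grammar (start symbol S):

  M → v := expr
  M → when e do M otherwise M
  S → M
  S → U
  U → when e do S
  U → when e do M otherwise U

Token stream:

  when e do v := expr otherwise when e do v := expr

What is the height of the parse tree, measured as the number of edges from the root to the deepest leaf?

5

[S [U when e do [M v := expr] otherwise [U when e do [S [M v := expr]]]]]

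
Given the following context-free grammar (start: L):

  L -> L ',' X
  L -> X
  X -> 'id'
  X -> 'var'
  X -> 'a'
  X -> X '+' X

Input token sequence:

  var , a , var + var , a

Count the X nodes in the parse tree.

[L [L [L [L [X var]] , [X a]] , [X [X var] + [X var]]] , [X a]]

6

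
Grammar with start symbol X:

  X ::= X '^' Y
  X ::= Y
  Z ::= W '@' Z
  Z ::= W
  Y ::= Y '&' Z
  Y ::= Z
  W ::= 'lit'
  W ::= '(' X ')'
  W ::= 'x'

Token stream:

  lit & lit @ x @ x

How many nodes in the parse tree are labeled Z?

4

[X [Y [Y [Z [W lit]]] & [Z [W lit] @ [Z [W x] @ [Z [W x]]]]]]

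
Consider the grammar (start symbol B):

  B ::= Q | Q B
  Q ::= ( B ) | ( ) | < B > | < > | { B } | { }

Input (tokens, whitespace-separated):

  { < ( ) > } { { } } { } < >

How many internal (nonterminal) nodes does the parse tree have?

14

[B [Q { [B [Q < [B [Q ( )]] >]] }] [B [Q { [B [Q { }]] }] [B [Q { }] [B [Q < >]]]]]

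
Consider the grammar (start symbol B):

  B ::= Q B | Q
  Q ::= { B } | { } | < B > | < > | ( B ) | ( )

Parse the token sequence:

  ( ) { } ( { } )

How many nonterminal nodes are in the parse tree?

8

[B [Q ( )] [B [Q { }] [B [Q ( [B [Q { }]] )]]]]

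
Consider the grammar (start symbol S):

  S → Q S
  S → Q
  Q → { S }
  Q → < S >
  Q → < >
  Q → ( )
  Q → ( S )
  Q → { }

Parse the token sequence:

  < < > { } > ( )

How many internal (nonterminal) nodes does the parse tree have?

8

[S [Q < [S [Q < >] [S [Q { }]]] >] [S [Q ( )]]]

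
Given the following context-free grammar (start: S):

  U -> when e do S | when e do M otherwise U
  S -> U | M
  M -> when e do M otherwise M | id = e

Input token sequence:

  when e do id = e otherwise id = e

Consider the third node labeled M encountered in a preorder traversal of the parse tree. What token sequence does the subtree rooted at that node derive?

[S [M when e do [M id = e] otherwise [M id = e]]]

id = e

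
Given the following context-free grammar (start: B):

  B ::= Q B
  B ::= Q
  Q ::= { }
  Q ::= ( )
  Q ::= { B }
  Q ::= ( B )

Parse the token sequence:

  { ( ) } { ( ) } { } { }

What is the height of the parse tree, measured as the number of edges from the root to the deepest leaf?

5

[B [Q { [B [Q ( )]] }] [B [Q { [B [Q ( )]] }] [B [Q { }] [B [Q { }]]]]]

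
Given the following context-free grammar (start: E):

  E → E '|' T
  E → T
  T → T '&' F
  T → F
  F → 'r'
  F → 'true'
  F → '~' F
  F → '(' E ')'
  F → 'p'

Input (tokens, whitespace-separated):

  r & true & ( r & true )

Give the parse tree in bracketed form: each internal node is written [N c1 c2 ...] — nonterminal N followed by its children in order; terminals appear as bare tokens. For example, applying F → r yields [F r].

[E [T [T [T [F r]] & [F true]] & [F ( [E [T [T [F r]] & [F true]]] )]]]

E
T
T & F
T & F & F
F & F & F
r & F & F
r & true & F
r & true & ( E )
r & true & ( T )
r & true & ( T & F )
r & true & ( F & F )
r & true & ( r & F )
r & true & ( r & true )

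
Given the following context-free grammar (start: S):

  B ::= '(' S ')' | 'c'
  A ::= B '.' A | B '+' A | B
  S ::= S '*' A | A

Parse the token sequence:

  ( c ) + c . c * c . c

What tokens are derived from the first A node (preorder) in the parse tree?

( c ) + c . c

[S [S [A [B ( [S [A [B c]]] )] + [A [B c] . [A [B c]]]]] * [A [B c] . [A [B c]]]]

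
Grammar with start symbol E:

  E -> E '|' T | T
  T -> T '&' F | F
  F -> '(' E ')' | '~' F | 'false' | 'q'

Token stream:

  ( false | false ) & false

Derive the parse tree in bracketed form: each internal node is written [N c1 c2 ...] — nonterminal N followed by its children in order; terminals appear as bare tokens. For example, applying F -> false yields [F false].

E
T
T & F
F & F
( E ) & F
( E | T ) & F
( T | T ) & F
( F | T ) & F
( false | T ) & F
( false | F ) & F
( false | false ) & F
( false | false ) & false

[E [T [T [F ( [E [E [T [F false]]] | [T [F false]]] )]] & [F false]]]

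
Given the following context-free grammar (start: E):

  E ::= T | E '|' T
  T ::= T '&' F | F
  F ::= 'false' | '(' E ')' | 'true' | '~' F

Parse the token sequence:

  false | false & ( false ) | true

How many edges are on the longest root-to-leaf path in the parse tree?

[E [E [E [T [F false]]] | [T [T [F false]] & [F ( [E [T [F false]]] )]]] | [T [F true]]]

7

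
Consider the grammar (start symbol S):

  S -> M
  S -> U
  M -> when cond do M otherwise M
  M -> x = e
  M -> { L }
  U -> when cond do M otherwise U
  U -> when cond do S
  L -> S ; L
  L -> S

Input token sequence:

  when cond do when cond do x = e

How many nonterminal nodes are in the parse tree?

6

[S [U when cond do [S [U when cond do [S [M x = e]]]]]]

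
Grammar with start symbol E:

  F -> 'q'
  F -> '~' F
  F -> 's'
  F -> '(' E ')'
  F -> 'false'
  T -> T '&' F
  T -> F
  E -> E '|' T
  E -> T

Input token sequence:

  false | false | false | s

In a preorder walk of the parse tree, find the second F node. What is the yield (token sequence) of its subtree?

false

[E [E [E [E [T [F false]]] | [T [F false]]] | [T [F false]]] | [T [F s]]]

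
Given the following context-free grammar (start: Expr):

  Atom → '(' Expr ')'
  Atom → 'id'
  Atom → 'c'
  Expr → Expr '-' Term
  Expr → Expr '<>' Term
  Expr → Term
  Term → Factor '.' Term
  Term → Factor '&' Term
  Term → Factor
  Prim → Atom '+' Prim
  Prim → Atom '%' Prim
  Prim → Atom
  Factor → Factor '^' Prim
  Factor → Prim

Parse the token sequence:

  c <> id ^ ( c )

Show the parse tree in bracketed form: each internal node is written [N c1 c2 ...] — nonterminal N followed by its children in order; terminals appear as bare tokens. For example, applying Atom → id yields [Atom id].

[Expr [Expr [Term [Factor [Prim [Atom c]]]]] <> [Term [Factor [Factor [Prim [Atom id]]] ^ [Prim [Atom ( [Expr [Term [Factor [Prim [Atom c]]]]] )]]]]]

Expr
Expr <> Term
Term <> Term
Factor <> Term
Prim <> Term
Atom <> Term
c <> Term
c <> Factor
c <> Factor ^ Prim
c <> Prim ^ Prim
c <> Atom ^ Prim
c <> id ^ Prim
c <> id ^ Atom
c <> id ^ ( Expr )
c <> id ^ ( Term )
c <> id ^ ( Factor )
c <> id ^ ( Prim )
c <> id ^ ( Atom )
c <> id ^ ( c )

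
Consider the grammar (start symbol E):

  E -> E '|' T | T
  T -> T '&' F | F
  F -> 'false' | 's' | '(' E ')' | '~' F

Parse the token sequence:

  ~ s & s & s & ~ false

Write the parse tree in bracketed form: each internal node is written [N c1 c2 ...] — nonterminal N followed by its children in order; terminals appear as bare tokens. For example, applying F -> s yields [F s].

E
T
T & F
T & F & F
T & F & F & F
F & F & F & F
~ F & F & F & F
~ s & F & F & F
~ s & s & F & F
~ s & s & s & F
~ s & s & s & ~ F
~ s & s & s & ~ false

[E [T [T [T [T [F ~ [F s]]] & [F s]] & [F s]] & [F ~ [F false]]]]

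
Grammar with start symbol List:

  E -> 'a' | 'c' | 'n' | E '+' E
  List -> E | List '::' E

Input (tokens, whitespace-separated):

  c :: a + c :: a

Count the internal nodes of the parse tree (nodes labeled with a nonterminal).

8

[List [List [List [E c]] :: [E [E a] + [E c]]] :: [E a]]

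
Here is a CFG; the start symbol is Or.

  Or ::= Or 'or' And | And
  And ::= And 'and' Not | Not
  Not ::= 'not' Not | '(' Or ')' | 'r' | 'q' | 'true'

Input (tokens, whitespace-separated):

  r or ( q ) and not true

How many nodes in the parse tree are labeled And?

[Or [Or [And [Not r]]] or [And [And [Not ( [Or [And [Not q]]] )]] and [Not not [Not true]]]]

4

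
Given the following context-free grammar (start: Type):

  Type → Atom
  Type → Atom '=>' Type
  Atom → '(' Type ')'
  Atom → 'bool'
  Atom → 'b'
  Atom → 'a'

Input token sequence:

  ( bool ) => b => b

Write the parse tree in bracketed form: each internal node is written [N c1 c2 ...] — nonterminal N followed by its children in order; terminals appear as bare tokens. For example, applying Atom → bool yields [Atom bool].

[Type [Atom ( [Type [Atom bool]] )] => [Type [Atom b] => [Type [Atom b]]]]

Type
Atom => Type
( Type ) => Type
( Atom ) => Type
( bool ) => Type
( bool ) => Atom => Type
( bool ) => b => Type
( bool ) => b => Atom
( bool ) => b => b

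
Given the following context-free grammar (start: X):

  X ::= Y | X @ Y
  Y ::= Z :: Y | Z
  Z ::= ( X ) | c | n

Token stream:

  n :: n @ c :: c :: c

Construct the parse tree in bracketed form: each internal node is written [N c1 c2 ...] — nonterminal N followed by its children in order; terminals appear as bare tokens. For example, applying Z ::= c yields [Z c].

[X [X [Y [Z n] :: [Y [Z n]]]] @ [Y [Z c] :: [Y [Z c] :: [Y [Z c]]]]]

X
X @ Y
Y @ Y
Z :: Y @ Y
n :: Y @ Y
n :: Z @ Y
n :: n @ Y
n :: n @ Z :: Y
n :: n @ c :: Y
n :: n @ c :: Z :: Y
n :: n @ c :: c :: Y
n :: n @ c :: c :: Z
n :: n @ c :: c :: c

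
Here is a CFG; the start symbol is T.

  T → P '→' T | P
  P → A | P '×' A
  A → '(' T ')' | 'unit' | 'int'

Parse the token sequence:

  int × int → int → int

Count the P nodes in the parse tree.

[T [P [P [A int]] × [A int]] → [T [P [A int]] → [T [P [A int]]]]]

4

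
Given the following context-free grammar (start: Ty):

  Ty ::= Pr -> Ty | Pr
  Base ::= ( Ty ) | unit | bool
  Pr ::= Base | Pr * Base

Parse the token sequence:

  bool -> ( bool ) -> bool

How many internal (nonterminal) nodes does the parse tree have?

12

[Ty [Pr [Base bool]] -> [Ty [Pr [Base ( [Ty [Pr [Base bool]]] )]] -> [Ty [Pr [Base bool]]]]]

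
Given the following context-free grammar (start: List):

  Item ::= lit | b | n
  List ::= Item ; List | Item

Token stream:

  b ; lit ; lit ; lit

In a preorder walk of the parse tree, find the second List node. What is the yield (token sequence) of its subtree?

lit ; lit ; lit

[List [Item b] ; [List [Item lit] ; [List [Item lit] ; [List [Item lit]]]]]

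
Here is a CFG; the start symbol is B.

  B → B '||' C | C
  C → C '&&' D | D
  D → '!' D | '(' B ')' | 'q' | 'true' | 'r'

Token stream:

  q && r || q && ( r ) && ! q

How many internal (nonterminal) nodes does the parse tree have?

16

[B [B [C [C [D q]] && [D r]]] || [C [C [C [D q]] && [D ( [B [C [D r]]] )]] && [D ! [D q]]]]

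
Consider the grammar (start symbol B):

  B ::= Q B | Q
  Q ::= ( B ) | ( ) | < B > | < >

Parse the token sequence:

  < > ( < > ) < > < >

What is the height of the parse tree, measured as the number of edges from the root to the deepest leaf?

5

[B [Q < >] [B [Q ( [B [Q < >]] )] [B [Q < >] [B [Q < >]]]]]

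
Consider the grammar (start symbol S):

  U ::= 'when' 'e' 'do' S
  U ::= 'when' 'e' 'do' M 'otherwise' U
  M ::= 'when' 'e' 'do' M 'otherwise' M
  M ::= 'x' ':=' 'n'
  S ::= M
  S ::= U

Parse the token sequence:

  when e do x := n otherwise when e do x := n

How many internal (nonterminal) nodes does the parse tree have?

[S [U when e do [M x := n] otherwise [U when e do [S [M x := n]]]]]

6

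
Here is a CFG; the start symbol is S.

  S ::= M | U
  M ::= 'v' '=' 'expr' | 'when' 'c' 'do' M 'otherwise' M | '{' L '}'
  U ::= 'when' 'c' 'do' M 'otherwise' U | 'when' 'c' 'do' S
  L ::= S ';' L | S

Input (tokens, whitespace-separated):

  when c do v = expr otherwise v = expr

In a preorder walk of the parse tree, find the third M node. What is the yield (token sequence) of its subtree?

[S [M when c do [M v = expr] otherwise [M v = expr]]]

v = expr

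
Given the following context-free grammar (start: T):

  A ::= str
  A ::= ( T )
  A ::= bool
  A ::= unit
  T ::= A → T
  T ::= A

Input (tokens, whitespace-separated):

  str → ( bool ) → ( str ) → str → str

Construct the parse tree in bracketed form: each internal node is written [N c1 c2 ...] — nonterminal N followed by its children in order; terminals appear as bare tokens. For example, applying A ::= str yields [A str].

[T [A str] → [T [A ( [T [A bool]] )] → [T [A ( [T [A str]] )] → [T [A str] → [T [A str]]]]]]

T
A → T
str → T
str → A → T
str → ( T ) → T
str → ( A ) → T
str → ( bool ) → T
str → ( bool ) → A → T
str → ( bool ) → ( T ) → T
str → ( bool ) → ( A ) → T
str → ( bool ) → ( str ) → T
str → ( bool ) → ( str ) → A → T
str → ( bool ) → ( str ) → str → T
str → ( bool ) → ( str ) → str → A
str → ( bool ) → ( str ) → str → str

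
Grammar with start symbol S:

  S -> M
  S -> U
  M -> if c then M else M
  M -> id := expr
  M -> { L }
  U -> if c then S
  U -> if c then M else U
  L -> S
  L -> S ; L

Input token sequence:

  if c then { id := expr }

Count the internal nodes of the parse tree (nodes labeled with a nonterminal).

7

[S [U if c then [S [M { [L [S [M id := expr]]] }]]]]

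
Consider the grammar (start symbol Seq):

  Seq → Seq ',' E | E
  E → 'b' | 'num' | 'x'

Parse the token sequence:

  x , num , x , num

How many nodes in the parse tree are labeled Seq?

[Seq [Seq [Seq [Seq [E x]] , [E num]] , [E x]] , [E num]]

4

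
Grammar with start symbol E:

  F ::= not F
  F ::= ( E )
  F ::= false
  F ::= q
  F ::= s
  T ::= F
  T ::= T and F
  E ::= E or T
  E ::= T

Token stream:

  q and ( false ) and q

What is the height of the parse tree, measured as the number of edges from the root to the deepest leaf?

7

[E [T [T [T [F q]] and [F ( [E [T [F false]]] )]] and [F q]]]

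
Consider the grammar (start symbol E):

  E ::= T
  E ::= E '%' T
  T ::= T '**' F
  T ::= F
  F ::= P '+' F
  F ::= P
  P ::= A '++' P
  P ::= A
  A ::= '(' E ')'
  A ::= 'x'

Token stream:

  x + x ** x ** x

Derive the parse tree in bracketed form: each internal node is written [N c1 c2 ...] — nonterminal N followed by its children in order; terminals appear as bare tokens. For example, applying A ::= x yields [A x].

[E [T [T [T [F [P [A x]] + [F [P [A x]]]]] ** [F [P [A x]]]] ** [F [P [A x]]]]]

E
T
T ** F
T ** F ** F
F ** F ** F
P + F ** F ** F
A + F ** F ** F
x + F ** F ** F
x + P ** F ** F
x + A ** F ** F
x + x ** F ** F
x + x ** P ** F
x + x ** A ** F
x + x ** x ** F
x + x ** x ** P
x + x ** x ** A
x + x ** x ** x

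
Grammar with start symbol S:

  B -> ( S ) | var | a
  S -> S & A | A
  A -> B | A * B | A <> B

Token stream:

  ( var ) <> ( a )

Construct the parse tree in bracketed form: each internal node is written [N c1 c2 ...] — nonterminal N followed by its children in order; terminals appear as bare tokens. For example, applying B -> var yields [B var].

[S [A [A [B ( [S [A [B var]]] )]] <> [B ( [S [A [B a]]] )]]]

S
A
A <> B
B <> B
( S ) <> B
( A ) <> B
( B ) <> B
( var ) <> B
( var ) <> ( S )
( var ) <> ( A )
( var ) <> ( B )
( var ) <> ( a )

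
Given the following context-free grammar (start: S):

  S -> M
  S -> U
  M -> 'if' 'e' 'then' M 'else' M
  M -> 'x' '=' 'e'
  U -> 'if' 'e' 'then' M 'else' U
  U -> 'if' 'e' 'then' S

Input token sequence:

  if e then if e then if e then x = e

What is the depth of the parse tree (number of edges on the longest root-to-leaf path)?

8

[S [U if e then [S [U if e then [S [U if e then [S [M x = e]]]]]]]]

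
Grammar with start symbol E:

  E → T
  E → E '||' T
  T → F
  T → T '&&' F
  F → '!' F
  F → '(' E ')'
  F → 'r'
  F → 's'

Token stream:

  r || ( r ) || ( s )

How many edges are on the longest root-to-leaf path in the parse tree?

[E [E [E [T [F r]]] || [T [F ( [E [T [F r]]] )]]] || [T [F ( [E [T [F s]]] )]]]

7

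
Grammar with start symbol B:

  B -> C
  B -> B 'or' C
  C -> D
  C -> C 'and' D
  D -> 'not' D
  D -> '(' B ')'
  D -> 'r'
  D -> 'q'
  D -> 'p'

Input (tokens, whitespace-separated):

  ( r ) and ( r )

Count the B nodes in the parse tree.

[B [C [C [D ( [B [C [D r]]] )]] and [D ( [B [C [D r]]] )]]]

3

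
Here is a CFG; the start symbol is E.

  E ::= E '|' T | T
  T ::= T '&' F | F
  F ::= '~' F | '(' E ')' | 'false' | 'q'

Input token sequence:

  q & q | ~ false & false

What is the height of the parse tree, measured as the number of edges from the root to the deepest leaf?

[E [E [T [T [F q]] & [F q]]] | [T [T [F ~ [F false]]] & [F false]]]

5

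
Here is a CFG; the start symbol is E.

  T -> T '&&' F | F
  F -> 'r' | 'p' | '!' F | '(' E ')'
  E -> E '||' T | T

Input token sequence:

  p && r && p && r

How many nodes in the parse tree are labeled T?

4

[E [T [T [T [T [F p]] && [F r]] && [F p]] && [F r]]]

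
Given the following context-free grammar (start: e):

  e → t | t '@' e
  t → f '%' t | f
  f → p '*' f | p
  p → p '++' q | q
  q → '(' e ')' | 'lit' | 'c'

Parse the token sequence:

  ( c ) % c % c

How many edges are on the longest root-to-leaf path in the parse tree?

10

[e [t [f [p [q ( [e [t [f [p [q c]]]]] )]]] % [t [f [p [q c]]] % [t [f [p [q c]]]]]]]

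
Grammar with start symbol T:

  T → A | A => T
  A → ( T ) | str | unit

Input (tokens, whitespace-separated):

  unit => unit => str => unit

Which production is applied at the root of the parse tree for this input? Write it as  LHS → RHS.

[T [A unit] => [T [A unit] => [T [A str] => [T [A unit]]]]]

T → A => T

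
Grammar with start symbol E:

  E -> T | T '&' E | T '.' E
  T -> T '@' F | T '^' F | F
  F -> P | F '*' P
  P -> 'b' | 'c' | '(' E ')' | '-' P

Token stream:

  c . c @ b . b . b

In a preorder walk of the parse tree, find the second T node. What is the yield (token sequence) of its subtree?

c @ b

[E [T [F [P c]]] . [E [T [T [F [P c]]] @ [F [P b]]] . [E [T [F [P b]]] . [E [T [F [P b]]]]]]]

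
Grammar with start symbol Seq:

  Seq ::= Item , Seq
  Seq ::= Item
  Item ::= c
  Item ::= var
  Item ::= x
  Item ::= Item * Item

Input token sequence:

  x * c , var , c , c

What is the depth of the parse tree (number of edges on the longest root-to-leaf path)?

5

[Seq [Item [Item x] * [Item c]] , [Seq [Item var] , [Seq [Item c] , [Seq [Item c]]]]]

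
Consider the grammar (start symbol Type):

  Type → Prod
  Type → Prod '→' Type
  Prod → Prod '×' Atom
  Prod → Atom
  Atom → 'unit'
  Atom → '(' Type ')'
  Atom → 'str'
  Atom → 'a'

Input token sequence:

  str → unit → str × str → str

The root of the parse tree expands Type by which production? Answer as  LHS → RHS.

Type → Prod '→' Type

[Type [Prod [Atom str]] → [Type [Prod [Atom unit]] → [Type [Prod [Prod [Atom str]] × [Atom str]] → [Type [Prod [Atom str]]]]]]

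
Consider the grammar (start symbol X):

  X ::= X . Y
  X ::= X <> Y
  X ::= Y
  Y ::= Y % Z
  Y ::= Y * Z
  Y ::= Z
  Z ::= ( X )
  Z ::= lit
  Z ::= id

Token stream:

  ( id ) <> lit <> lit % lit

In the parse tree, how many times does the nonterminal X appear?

4

[X [X [X [Y [Z ( [X [Y [Z id]]] )]]] <> [Y [Z lit]]] <> [Y [Y [Z lit]] % [Z lit]]]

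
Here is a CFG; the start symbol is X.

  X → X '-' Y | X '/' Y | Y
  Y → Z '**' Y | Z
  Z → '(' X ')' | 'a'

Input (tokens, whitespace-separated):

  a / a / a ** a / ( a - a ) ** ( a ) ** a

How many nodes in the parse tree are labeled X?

7

[X [X [X [X [Y [Z a]]] / [Y [Z a]]] / [Y [Z a] ** [Y [Z a]]]] / [Y [Z ( [X [X [Y [Z a]]] - [Y [Z a]]] )] ** [Y [Z ( [X [Y [Z a]]] )] ** [Y [Z a]]]]]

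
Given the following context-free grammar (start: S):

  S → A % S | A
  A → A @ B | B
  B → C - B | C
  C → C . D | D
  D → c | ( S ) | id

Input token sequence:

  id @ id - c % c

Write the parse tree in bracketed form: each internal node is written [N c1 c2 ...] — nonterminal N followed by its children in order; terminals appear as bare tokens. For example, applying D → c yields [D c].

S
A % S
A @ B % S
B @ B % S
C @ B % S
D @ B % S
id @ B % S
id @ C - B % S
id @ D - B % S
id @ id - B % S
id @ id - C % S
id @ id - D % S
id @ id - c % S
id @ id - c % A
id @ id - c % B
id @ id - c % C
id @ id - c % D
id @ id - c % c

[S [A [A [B [C [D id]]]] @ [B [C [D id]] - [B [C [D c]]]]] % [S [A [B [C [D c]]]]]]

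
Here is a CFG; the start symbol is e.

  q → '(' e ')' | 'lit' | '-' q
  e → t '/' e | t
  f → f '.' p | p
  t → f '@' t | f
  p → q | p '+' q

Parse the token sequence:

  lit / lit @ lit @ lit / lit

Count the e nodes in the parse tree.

[e [t [f [p [q lit]]]] / [e [t [f [p [q lit]]] @ [t [f [p [q lit]]] @ [t [f [p [q lit]]]]]] / [e [t [f [p [q lit]]]]]]]

3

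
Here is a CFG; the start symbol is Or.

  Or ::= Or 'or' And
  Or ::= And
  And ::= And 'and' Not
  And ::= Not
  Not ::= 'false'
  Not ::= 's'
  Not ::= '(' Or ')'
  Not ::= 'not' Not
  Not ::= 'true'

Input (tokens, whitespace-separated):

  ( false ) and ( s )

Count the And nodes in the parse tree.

4

[Or [And [And [Not ( [Or [And [Not false]]] )]] and [Not ( [Or [And [Not s]]] )]]]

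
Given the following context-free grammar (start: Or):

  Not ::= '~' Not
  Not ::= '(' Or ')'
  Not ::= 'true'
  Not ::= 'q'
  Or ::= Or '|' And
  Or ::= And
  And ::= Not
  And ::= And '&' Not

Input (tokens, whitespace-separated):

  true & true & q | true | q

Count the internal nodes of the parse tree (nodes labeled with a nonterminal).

13

[Or [Or [Or [And [And [And [Not true]] & [Not true]] & [Not q]]] | [And [Not true]]] | [And [Not q]]]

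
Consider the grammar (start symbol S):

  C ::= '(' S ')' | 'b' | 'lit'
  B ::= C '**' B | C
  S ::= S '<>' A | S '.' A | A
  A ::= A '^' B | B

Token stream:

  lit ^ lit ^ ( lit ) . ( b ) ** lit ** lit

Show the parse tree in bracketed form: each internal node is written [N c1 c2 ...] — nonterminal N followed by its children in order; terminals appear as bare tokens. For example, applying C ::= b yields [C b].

[S [S [A [A [A [B [C lit]]] ^ [B [C lit]]] ^ [B [C ( [S [A [B [C lit]]]] )]]]] . [A [B [C ( [S [A [B [C b]]]] )] ** [B [C lit] ** [B [C lit]]]]]]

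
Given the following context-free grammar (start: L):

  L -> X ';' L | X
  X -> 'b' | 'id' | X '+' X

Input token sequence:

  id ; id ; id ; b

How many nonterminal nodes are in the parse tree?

[L [X id] ; [L [X id] ; [L [X id] ; [L [X b]]]]]

8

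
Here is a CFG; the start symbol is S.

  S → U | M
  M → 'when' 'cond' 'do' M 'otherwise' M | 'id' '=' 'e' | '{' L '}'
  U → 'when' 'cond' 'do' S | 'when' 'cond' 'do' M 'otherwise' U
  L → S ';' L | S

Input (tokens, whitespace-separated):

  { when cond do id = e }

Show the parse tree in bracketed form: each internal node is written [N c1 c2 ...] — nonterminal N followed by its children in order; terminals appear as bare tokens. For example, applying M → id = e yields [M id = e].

S
M
{ L }
{ S }
{ U }
{ when cond do S }
{ when cond do M }
{ when cond do id = e }

[S [M { [L [S [U when cond do [S [M id = e]]]]] }]]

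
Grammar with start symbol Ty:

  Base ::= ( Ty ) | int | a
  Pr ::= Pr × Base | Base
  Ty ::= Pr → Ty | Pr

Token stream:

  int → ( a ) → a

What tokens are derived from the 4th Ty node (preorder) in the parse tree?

[Ty [Pr [Base int]] → [Ty [Pr [Base ( [Ty [Pr [Base a]]] )]] → [Ty [Pr [Base a]]]]]

a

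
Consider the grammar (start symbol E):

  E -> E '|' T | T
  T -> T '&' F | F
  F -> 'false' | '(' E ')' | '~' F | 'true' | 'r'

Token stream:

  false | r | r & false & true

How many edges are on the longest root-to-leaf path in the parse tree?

5

[E [E [E [T [F false]]] | [T [F r]]] | [T [T [T [F r]] & [F false]] & [F true]]]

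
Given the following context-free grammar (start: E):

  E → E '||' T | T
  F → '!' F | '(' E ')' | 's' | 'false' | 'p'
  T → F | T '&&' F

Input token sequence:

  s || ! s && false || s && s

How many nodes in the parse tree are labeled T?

5

[E [E [E [T [F s]]] || [T [T [F ! [F s]]] && [F false]]] || [T [T [F s]] && [F s]]]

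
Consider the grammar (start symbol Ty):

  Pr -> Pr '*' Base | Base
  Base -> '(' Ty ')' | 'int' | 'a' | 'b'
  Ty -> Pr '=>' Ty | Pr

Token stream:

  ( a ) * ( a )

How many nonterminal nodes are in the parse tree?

11

[Ty [Pr [Pr [Base ( [Ty [Pr [Base a]]] )]] * [Base ( [Ty [Pr [Base a]]] )]]]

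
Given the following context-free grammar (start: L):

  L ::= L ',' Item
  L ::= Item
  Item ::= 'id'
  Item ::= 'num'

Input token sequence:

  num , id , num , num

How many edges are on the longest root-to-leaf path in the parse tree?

[L [L [L [L [Item num]] , [Item id]] , [Item num]] , [Item num]]

5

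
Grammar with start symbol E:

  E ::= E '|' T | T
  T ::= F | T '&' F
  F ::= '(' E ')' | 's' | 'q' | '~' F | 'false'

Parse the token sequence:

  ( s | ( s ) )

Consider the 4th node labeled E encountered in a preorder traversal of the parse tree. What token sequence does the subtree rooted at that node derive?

[E [T [F ( [E [E [T [F s]]] | [T [F ( [E [T [F s]]] )]]] )]]]

s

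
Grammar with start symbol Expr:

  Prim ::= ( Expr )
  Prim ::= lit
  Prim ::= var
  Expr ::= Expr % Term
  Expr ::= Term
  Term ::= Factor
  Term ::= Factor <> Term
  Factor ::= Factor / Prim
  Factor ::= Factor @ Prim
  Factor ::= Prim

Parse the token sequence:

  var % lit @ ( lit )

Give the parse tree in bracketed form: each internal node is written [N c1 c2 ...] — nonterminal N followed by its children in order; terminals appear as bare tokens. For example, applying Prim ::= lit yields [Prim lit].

Expr
Expr % Term
Term % Term
Factor % Term
Prim % Term
var % Term
var % Factor
var % Factor @ Prim
var % Prim @ Prim
var % lit @ Prim
var % lit @ ( Expr )
var % lit @ ( Term )
var % lit @ ( Factor )
var % lit @ ( Prim )
var % lit @ ( lit )

[Expr [Expr [Term [Factor [Prim var]]]] % [Term [Factor [Factor [Prim lit]] @ [Prim ( [Expr [Term [Factor [Prim lit]]]] )]]]]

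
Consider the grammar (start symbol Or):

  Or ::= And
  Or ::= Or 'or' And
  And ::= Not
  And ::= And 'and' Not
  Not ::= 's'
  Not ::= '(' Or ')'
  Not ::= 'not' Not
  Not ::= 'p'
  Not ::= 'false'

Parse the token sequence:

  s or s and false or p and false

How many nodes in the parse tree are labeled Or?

[Or [Or [Or [And [Not s]]] or [And [And [Not s]] and [Not false]]] or [And [And [Not p]] and [Not false]]]

3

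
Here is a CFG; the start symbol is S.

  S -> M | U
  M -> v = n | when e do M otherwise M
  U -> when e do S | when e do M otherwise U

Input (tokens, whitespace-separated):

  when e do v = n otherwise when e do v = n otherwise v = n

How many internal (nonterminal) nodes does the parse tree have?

[S [M when e do [M v = n] otherwise [M when e do [M v = n] otherwise [M v = n]]]]

6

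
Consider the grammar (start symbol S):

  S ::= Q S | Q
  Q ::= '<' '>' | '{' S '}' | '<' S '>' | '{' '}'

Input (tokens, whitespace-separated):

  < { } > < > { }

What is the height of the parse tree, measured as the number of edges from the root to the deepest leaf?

4

[S [Q < [S [Q { }]] >] [S [Q < >] [S [Q { }]]]]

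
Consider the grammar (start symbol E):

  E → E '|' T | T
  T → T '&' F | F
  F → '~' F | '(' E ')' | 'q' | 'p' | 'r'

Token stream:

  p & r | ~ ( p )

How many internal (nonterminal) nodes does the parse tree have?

12

[E [E [T [T [F p]] & [F r]]] | [T [F ~ [F ( [E [T [F p]]] )]]]]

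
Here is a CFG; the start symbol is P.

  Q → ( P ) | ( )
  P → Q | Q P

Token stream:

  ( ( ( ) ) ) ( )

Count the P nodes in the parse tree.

4

[P [Q ( [P [Q ( [P [Q ( )]] )]] )] [P [Q ( )]]]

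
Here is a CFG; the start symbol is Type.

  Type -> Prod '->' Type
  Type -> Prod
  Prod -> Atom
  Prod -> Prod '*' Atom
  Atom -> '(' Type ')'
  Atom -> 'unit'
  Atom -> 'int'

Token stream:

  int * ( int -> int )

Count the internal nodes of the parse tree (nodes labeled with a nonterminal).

11

[Type [Prod [Prod [Atom int]] * [Atom ( [Type [Prod [Atom int]] -> [Type [Prod [Atom int]]]] )]]]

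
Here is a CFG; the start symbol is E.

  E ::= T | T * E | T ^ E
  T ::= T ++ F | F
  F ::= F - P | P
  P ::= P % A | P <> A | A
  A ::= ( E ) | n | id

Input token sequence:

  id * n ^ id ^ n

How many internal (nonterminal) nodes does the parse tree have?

20

[E [T [F [P [A id]]]] * [E [T [F [P [A n]]]] ^ [E [T [F [P [A id]]]] ^ [E [T [F [P [A n]]]]]]]]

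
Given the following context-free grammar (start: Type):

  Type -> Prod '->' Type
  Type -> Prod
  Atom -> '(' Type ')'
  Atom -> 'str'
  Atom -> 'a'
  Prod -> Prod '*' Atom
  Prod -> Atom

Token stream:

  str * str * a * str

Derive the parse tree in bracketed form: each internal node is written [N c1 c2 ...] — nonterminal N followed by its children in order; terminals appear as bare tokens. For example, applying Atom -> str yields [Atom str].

[Type [Prod [Prod [Prod [Prod [Atom str]] * [Atom str]] * [Atom a]] * [Atom str]]]

Type
Prod
Prod * Atom
Prod * Atom * Atom
Prod * Atom * Atom * Atom
Atom * Atom * Atom * Atom
str * Atom * Atom * Atom
str * str * Atom * Atom
str * str * a * Atom
str * str * a * str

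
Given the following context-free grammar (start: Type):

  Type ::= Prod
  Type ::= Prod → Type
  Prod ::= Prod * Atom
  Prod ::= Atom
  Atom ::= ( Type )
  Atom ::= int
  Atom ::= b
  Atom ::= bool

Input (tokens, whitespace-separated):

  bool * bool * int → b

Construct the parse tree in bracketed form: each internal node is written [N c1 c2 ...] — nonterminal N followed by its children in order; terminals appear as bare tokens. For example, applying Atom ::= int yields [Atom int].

[Type [Prod [Prod [Prod [Atom bool]] * [Atom bool]] * [Atom int]] → [Type [Prod [Atom b]]]]

Type
Prod → Type
Prod * Atom → Type
Prod * Atom * Atom → Type
Atom * Atom * Atom → Type
bool * Atom * Atom → Type
bool * bool * Atom → Type
bool * bool * int → Type
bool * bool * int → Prod
bool * bool * int → Atom
bool * bool * int → b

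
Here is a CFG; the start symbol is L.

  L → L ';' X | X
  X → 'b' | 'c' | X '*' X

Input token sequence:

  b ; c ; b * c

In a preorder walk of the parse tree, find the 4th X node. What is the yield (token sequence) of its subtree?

b

[L [L [L [X b]] ; [X c]] ; [X [X b] * [X c]]]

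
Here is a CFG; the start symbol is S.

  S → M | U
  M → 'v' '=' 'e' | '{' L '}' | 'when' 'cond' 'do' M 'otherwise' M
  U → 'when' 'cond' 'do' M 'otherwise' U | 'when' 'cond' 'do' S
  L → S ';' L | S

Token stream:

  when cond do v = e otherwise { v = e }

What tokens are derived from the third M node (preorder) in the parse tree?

{ v = e }

[S [M when cond do [M v = e] otherwise [M { [L [S [M v = e]]] }]]]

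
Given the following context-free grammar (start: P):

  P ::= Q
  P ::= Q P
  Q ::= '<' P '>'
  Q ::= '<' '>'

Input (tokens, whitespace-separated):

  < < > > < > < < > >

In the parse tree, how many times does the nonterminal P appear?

5

[P [Q < [P [Q < >]] >] [P [Q < >] [P [Q < [P [Q < >]] >]]]]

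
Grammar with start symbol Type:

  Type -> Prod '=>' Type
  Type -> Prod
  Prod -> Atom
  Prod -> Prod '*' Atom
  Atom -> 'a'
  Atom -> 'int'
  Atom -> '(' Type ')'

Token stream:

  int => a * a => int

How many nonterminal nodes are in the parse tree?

11

[Type [Prod [Atom int]] => [Type [Prod [Prod [Atom a]] * [Atom a]] => [Type [Prod [Atom int]]]]]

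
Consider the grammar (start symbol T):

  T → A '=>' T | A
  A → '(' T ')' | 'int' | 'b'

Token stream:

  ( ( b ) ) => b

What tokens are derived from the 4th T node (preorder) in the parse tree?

b

[T [A ( [T [A ( [T [A b]] )]] )] => [T [A b]]]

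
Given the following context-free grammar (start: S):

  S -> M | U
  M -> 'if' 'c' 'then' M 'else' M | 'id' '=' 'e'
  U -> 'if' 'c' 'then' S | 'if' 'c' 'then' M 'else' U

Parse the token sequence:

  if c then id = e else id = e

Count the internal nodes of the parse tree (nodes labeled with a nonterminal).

4

[S [M if c then [M id = e] else [M id = e]]]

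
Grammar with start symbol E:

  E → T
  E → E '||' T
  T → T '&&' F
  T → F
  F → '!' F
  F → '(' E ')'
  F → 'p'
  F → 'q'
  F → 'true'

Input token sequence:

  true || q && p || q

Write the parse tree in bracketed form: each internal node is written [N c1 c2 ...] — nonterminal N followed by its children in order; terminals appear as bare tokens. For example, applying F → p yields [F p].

[E [E [E [T [F true]]] || [T [T [F q]] && [F p]]] || [T [F q]]]

E
E || T
E || T || T
T || T || T
F || T || T
true || T || T
true || T && F || T
true || F && F || T
true || q && F || T
true || q && p || T
true || q && p || F
true || q && p || q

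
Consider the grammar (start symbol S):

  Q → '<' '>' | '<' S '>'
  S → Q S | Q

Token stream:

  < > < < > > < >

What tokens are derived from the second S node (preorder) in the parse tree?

< < > > < >

[S [Q < >] [S [Q < [S [Q < >]] >] [S [Q < >]]]]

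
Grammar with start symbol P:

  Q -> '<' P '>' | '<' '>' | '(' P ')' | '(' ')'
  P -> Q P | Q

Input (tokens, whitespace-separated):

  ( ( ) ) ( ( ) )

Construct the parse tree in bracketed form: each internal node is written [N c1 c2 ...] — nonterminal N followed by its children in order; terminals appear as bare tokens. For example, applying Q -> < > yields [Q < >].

P
Q P
( P ) P
( Q ) P
( ( ) ) P
( ( ) ) Q
( ( ) ) ( P )
( ( ) ) ( Q )
( ( ) ) ( ( ) )

[P [Q ( [P [Q ( )]] )] [P [Q ( [P [Q ( )]] )]]]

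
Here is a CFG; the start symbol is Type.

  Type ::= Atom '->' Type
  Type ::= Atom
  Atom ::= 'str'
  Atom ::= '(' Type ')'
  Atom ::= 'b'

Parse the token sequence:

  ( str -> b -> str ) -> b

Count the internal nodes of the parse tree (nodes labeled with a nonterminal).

10

[Type [Atom ( [Type [Atom str] -> [Type [Atom b] -> [Type [Atom str]]]] )] -> [Type [Atom b]]]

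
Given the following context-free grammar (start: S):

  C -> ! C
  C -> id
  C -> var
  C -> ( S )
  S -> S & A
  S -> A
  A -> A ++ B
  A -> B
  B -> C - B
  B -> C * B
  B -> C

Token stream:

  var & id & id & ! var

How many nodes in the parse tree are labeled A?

[S [S [S [S [A [B [C var]]]] & [A [B [C id]]]] & [A [B [C id]]]] & [A [B [C ! [C var]]]]]

4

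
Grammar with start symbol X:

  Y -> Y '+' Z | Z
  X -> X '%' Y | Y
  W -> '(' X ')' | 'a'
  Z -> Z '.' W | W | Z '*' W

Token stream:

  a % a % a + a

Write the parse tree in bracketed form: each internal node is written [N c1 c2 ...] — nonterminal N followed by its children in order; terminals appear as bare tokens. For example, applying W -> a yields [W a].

[X [X [X [Y [Z [W a]]]] % [Y [Z [W a]]]] % [Y [Y [Z [W a]]] + [Z [W a]]]]

X
X % Y
X % Y % Y
Y % Y % Y
Z % Y % Y
W % Y % Y
a % Y % Y
a % Z % Y
a % W % Y
a % a % Y
a % a % Y + Z
a % a % Z + Z
a % a % W + Z
a % a % a + Z
a % a % a + W
a % a % a + a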